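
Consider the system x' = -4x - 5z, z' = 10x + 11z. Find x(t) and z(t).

Coefficient matrix A = [[-4, -5], [10, 11]].
Characteristic polynomial det(A - λI) = λ^2 - 7λ + 6 = 0.
Eigenvalues λ = 1, 6.
For λ=1: (A-λI) row 1 is [-5, -5], so an eigenvector is (-1, 1).
For λ=6: (A-λI) row 1 is [-10, -5], so an eigenvector is (1, -2).
General solution: K_1e^(t)(-1,1) + K_2e^(6t)(1,-2).

x(t) = -K_1e^(t) + K_2e^(6t), z(t) = K_1e^(t) - 2K_2e^(6t)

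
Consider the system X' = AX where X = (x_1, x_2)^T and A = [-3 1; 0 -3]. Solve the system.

x_1(t) = K_1e^(-3t) + K_2te^(-3t) - K_2e^(-3t), x_2(t) = K_2e^(-3t)

Coefficient matrix A = [[-3, 1], [0, -3]].
Characteristic polynomial det(A - λI) = λ^2 + 6λ + 9 = 0.
Single eigenvalue λ = -3 with algebraic multiplicity 2.
Eigenvector v = (1,0); generalized eigenvector w with (A-λI)w=v is (-1,1).
General solution: e^(-3t)[K_1·v + K_2·(t·v + w)].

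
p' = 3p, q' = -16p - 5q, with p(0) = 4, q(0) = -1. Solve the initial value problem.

Coefficient matrix A = [[3, 0], [-16, -5]].
Characteristic polynomial det(A - λI) = λ^2 + 2λ - 15 = 0.
Eigenvalues λ = -5, 3.
For λ=-5: (A-λI) row 1 is [8, 0], so an eigenvector is (0, -1).
For λ=3: (A-λI) row 2 is [-16, -8], so an eigenvector is (-1, 2).
General solution: C_1e^(-5t)(0,-1) + C_2e^(3t)(-1,2).
Applying p(0)=4, q(0)=-1 gives C_1=-7, C_2=-4.

p(t) = 4e^(3t), q(t) = -8e^(3t) + 7e^(-5t)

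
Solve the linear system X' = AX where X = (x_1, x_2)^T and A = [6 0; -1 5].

x_1(t) = -c_1e^(6t), x_2(t) = c_1e^(6t) - c_2e^(5t)

Coefficient matrix A = [[6, 0], [-1, 5]].
Characteristic polynomial det(A - λI) = λ^2 - 11λ + 30 = 0.
Eigenvalues λ = 6, 5.
For λ=6: (A-λI) row 2 is [-1, -1], so an eigenvector is (-1, 1).
For λ=5: (A-λI) row 1 is [1, 0], so an eigenvector is (0, -1).
General solution: c_1e^(6t)(-1,1) + c_2e^(5t)(0,-1).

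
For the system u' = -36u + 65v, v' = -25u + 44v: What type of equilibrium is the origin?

A = [[-36,65],[-25,44]]; det(A-λI) = λ^2 - 8λ + 41.
λ = 4 ± 5i: positive real part.

unstable spiral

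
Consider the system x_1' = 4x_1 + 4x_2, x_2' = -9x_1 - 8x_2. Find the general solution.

Coefficient matrix A = [[4, 4], [-9, -8]].
Characteristic polynomial det(A - λI) = λ^2 + 4λ + 4 = 0.
Single eigenvalue λ = -2 with algebraic multiplicity 2.
Eigenvector v = (-2,3); generalized eigenvector w with (A-λI)w=v is (1,-2).
General solution: e^(-2t)[K_1·v + K_2·(t·v + w)].

x_1(t) = -2K_1e^(-2t) - 2K_2te^(-2t) + K_2e^(-2t), x_2(t) = 3K_1e^(-2t) + 3K_2te^(-2t) - 2K_2e^(-2t)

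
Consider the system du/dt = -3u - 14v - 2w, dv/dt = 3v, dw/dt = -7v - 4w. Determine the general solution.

Coefficient matrix A = [[-3, -14, -2], [0, 3, 0], [0, -7, -4]].
det(A - λI) = 0 gives eigenvalues λ = -4, 3, -3.
For λ=-4: eigenvector (2,0,1).
For λ=3: eigenvector (-2,1,-1).
For λ=-3: eigenvector (1,0,0).
General solution: c_1e^(-4t)(2,0,1) + c_2e^(3t)(-2,1,-1) + c_3e^(-3t)(1,0,0).

u(t) = 2c_1e^(-4t) - 2c_2e^(3t) + c_3e^(-3t), v(t) = c_2e^(3t), w(t) = c_1e^(-4t) - c_2e^(3t)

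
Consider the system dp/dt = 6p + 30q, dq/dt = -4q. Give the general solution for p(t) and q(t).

p(t) = 3K_1e^(-4t) + K_2e^(6t), q(t) = -K_1e^(-4t)

Coefficient matrix A = [[6, 30], [0, -4]].
Characteristic polynomial det(A - λI) = λ^2 - 2λ - 24 = 0.
Eigenvalues λ = -4, 6.
For λ=-4: (A-λI) row 1 is [10, 30], so an eigenvector is (3, -1).
For λ=6: (A-λI) row 1 is [0, 30], so an eigenvector is (1, 0).
General solution: K_1e^(-4t)(3,-1) + K_2e^(6t)(1,0).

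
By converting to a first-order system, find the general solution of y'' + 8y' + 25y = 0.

Let x_1 = y, x_2 = y'. Then x_1' = x_2 and x_2' = -25x_1 - 8x_2.
A = [[0,1],[-25,-8]]; det(A-λI) = λ^2 + 8λ + 25.
Eigenvalues λ = -4 ± 3i.

y(t) = K_1e^(-4t)cos(3t) + K_2e^(-4t)sin(3t)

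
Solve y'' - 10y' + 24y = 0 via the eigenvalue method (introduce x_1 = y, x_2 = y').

Let x_1 = y, x_2 = y'. Then x_1' = x_2 and x_2' = -24x_1 + 10x_2.
A = [[0,1],[-24,10]]; det(A-λI) = λ^2 - 10λ + 24.
Eigenvalues λ = 6, 4 with eigenvectors (1,6), (1,4).

y(t) = C_1e^(6t) + C_2e^(4t)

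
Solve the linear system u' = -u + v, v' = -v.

Coefficient matrix A = [[-1, 1], [0, -1]].
Characteristic polynomial det(A - λI) = λ^2 + 2λ + 1 = 0.
Single eigenvalue λ = -1 with algebraic multiplicity 2.
Eigenvector v = (1,0); generalized eigenvector w with (A-λI)w=v is (-3,1).
General solution: e^(-t)[C_1·v + C_2·(t·v + w)].

u(t) = C_1e^(-t) + C_2te^(-t) - 3C_2e^(-t), v(t) = C_2e^(-t)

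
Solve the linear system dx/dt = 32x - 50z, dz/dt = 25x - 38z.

x(t) = 3K_1e^(-3t)sin(5t) - K_1e^(-3t)cos(5t) - K_2e^(-3t)sin(5t) - 3K_2e^(-3t)cos(5t), z(t) = 2K_1e^(-3t)sin(5t) - K_1e^(-3t)cos(5t) - K_2e^(-3t)sin(5t) - 2K_2e^(-3t)cos(5t)

Coefficient matrix A = [[32, -50], [25, -38]].
Characteristic polynomial det(A - λI) = λ^2 + 6λ + 34 = 0.
Eigenvalues λ = -3 ± 5i (complex conjugate pair).
For λ=-3+5i: an eigenvector is (-1,-1) - i(3,2) = (-1 - 3i, -1 - 2i).
A real fundamental pair from Re and Im of e^((-3+5i)t)v: X_1 = e^(-3t)(cos(5t)·(-1,-1) + sin(5t)·(3,2)), X_2 = e^(-3t)(sin(5t)·(-1,-1) - cos(5t)·(3,2)).
General solution: K_1X_1 + K_2X_2.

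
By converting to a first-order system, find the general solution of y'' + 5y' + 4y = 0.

y(t) = C_1e^(-4t) + C_2e^(-t)

Let x_1 = y, x_2 = y'. Then x_1' = x_2 and x_2' = -4x_1 - 5x_2.
A = [[0,1],[-4,-5]]; det(A-λI) = λ^2 + 5λ + 4.
Eigenvalues λ = -4, -1 with eigenvectors (1,-4), (1,-1).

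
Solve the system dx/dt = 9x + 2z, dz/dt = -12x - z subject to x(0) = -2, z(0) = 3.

Coefficient matrix A = [[9, 2], [-12, -1]].
Characteristic polynomial det(A - λI) = λ^2 - 8λ + 15 = 0.
Eigenvalues λ = 5, 3.
For λ=5: (A-λI) row 1 is [4, 2], so an eigenvector is (-1, 2).
For λ=3: (A-λI) row 1 is [6, 2], so an eigenvector is (-1, 3).
General solution: K_1e^(5t)(-1,2) + K_2e^(3t)(-1,3).
Applying x(0)=-2, z(0)=3 gives K_1=3, K_2=-1.

x(t) = -3e^(5t) + e^(3t), z(t) = 6e^(5t) - 3e^(3t)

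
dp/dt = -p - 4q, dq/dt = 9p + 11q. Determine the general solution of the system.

Coefficient matrix A = [[-1, -4], [9, 11]].
Characteristic polynomial det(A - λI) = λ^2 - 10λ + 25 = 0.
Single eigenvalue λ = 5 with algebraic multiplicity 2.
Eigenvector v = (2,-3); generalized eigenvector w with (A-λI)w=v is (-1,1).
General solution: e^(5t)[C_1·v + C_2·(t·v + w)].

p(t) = 2C_1e^(5t) + 2C_2te^(5t) - C_2e^(5t), q(t) = -3C_1e^(5t) - 3C_2te^(5t) + C_2e^(5t)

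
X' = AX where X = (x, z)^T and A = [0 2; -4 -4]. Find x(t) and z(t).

x(t) = -K_1e^(-2t)cos(2t) - K_2e^(-2t)sin(2t), z(t) = K_1e^(-2t)sin(2t) + K_1e^(-2t)cos(2t) + K_2e^(-2t)sin(2t) - K_2e^(-2t)cos(2t)

Coefficient matrix A = [[0, 2], [-4, -4]].
Characteristic polynomial det(A - λI) = λ^2 + 4λ + 8 = 0.
Eigenvalues λ = -2 ± 2i (complex conjugate pair).
For λ=-2+2i: an eigenvector is (-1,1) - i(0,1) = (-1, 1 - i).
A real fundamental pair from Re and Im of e^((-2+2i)t)v: X_1 = e^(-2t)(cos(2t)·(-1,1) + sin(2t)·(0,1)), X_2 = e^(-2t)(sin(2t)·(-1,1) - cos(2t)·(0,1)).
General solution: K_1X_1 + K_2X_2.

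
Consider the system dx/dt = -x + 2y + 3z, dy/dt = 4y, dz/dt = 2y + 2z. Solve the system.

Coefficient matrix A = [[-1, 2, 3], [0, 4, 0], [0, 2, 2]].
det(A - λI) = 0 gives eigenvalues λ = -1, 4, 2.
For λ=-1: eigenvector (1,0,0).
For λ=4: eigenvector (1,1,1).
For λ=2: eigenvector (1,0,1).
General solution: c_1e^(-t)(1,0,0) + c_2e^(4t)(1,1,1) + c_3e^(2t)(1,0,1).

x(t) = c_1e^(-t) + c_2e^(4t) + c_3e^(2t), y(t) = c_2e^(4t), z(t) = c_2e^(4t) + c_3e^(2t)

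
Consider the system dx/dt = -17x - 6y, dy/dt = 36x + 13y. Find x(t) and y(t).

Coefficient matrix A = [[-17, -6], [36, 13]].
Characteristic polynomial det(A - λI) = λ^2 + 4λ - 5 = 0.
Eigenvalues λ = 1, -5.
For λ=1: (A-λI) row 1 is [-18, -6], so an eigenvector is (1, -3).
For λ=-5: (A-λI) row 1 is [-12, -6], so an eigenvector is (1, -2).
General solution: c_1e^(t)(1,-3) + c_2e^(-5t)(1,-2).

x(t) = c_1e^(t) + c_2e^(-5t), y(t) = -3c_1e^(t) - 2c_2e^(-5t)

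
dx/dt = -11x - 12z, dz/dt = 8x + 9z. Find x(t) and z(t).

x(t) = 3c_1e^(-3t) - c_2e^(t), z(t) = -2c_1e^(-3t) + c_2e^(t)

Coefficient matrix A = [[-11, -12], [8, 9]].
Characteristic polynomial det(A - λI) = λ^2 + 2λ - 3 = 0.
Eigenvalues λ = -3, 1.
For λ=-3: (A-λI) row 1 is [-8, -12], so an eigenvector is (3, -2).
For λ=1: (A-λI) row 1 is [-12, -12], so an eigenvector is (-1, 1).
General solution: c_1e^(-3t)(3,-2) + c_2e^(t)(-1,1).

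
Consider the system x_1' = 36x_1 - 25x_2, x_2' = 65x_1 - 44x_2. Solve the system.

Coefficient matrix A = [[36, -25], [65, -44]].
Characteristic polynomial det(A - λI) = λ^2 + 8λ + 41 = 0.
Eigenvalues λ = -4 ± 5i (complex conjugate pair).
For λ=-4+5i: an eigenvector is (2,3) - i(1,2) = (2 - i, 3 - 2i).
A real fundamental pair from Re and Im of e^((-4+5i)t)v: X_1 = e^(-4t)(cos(5t)·(2,3) + sin(5t)·(1,2)), X_2 = e^(-4t)(sin(5t)·(2,3) - cos(5t)·(1,2)).
General solution: K_1X_1 + K_2X_2.

x_1(t) = K_1e^(-4t)sin(5t) + 2K_1e^(-4t)cos(5t) + 2K_2e^(-4t)sin(5t) - K_2e^(-4t)cos(5t), x_2(t) = 2K_1e^(-4t)sin(5t) + 3K_1e^(-4t)cos(5t) + 3K_2e^(-4t)sin(5t) - 2K_2e^(-4t)cos(5t)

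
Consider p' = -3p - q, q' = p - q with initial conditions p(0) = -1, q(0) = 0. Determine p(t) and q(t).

Coefficient matrix A = [[-3, -1], [1, -1]].
Characteristic polynomial det(A - λI) = λ^2 + 4λ + 4 = 0.
Single eigenvalue λ = -2 with algebraic multiplicity 2.
Eigenvector v = (-1,1); generalized eigenvector w with (A-λI)w=v is (1,0).
General solution: e^(-2t)[c_1·v + c_2·(t·v + w)].
Applying p(0)=-1, q(0)=0 gives c_1=0, c_2=-1.

p(t) = te^(-2t) - e^(-2t), q(t) = -te^(-2t)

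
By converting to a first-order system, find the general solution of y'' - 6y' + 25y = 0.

Let x_1 = y, x_2 = y'. Then x_1' = x_2 and x_2' = -25x_1 + 6x_2.
A = [[0,1],[-25,6]]; det(A-λI) = λ^2 - 6λ + 25.
Eigenvalues λ = 3 ± 4i.

y(t) = c_1e^(3t)cos(4t) + c_2e^(3t)sin(4t)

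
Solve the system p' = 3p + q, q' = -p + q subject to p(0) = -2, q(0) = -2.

p(t) = -4te^(2t) - 2e^(2t), q(t) = 4te^(2t) - 2e^(2t)

Coefficient matrix A = [[3, 1], [-1, 1]].
Characteristic polynomial det(A - λI) = λ^2 - 4λ + 4 = 0.
Single eigenvalue λ = 2 with algebraic multiplicity 2.
Eigenvector v = (-1,1); generalized eigenvector w with (A-λI)w=v is (-2,1).
General solution: e^(2t)[c_1·v + c_2·(t·v + w)].
Applying p(0)=-2, q(0)=-2 gives c_1=-6, c_2=4.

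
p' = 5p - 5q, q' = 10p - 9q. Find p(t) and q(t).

p(t) = -2c_1e^(-2t)sin(t) - c_1e^(-2t)cos(t) - c_2e^(-2t)sin(t) + 2c_2e^(-2t)cos(t), q(t) = -3c_1e^(-2t)sin(t) - c_1e^(-2t)cos(t) - c_2e^(-2t)sin(t) + 3c_2e^(-2t)cos(t)

Coefficient matrix A = [[5, -5], [10, -9]].
Characteristic polynomial det(A - λI) = λ^2 + 4λ + 5 = 0.
Eigenvalues λ = -2 ± i (complex conjugate pair).
For λ=-2+i: an eigenvector is (-1,-1) - i(-2,-3) = (-1 + 2i, -1 + 3i).
A real fundamental pair from Re and Im of e^((-2+i)t)v: X_1 = e^(-2t)(cos(t)·(-1,-1) + sin(t)·(-2,-3)), X_2 = e^(-2t)(sin(t)·(-1,-1) - cos(t)·(-2,-3)).
General solution: c_1X_1 + c_2X_2.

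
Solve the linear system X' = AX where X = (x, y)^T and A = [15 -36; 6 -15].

x(t) = -3C_1e^(3t) + 2C_2e^(-3t), y(t) = -C_1e^(3t) + C_2e^(-3t)

Coefficient matrix A = [[15, -36], [6, -15]].
Characteristic polynomial det(A - λI) = λ^2 - 9 = 0.
Eigenvalues λ = 3, -3.
For λ=3: (A-λI) row 1 is [12, -36], so an eigenvector is (-3, -1).
For λ=-3: (A-λI) row 1 is [18, -36], so an eigenvector is (2, 1).
General solution: C_1e^(3t)(-3,-1) + C_2e^(-3t)(2,1).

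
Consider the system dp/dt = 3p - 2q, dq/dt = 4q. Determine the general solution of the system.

p(t) = c_1e^(3t) + 2c_2e^(4t), q(t) = -c_2e^(4t)

Coefficient matrix A = [[3, -2], [0, 4]].
Characteristic polynomial det(A - λI) = λ^2 - 7λ + 12 = 0.
Eigenvalues λ = 3, 4.
For λ=3: (A-λI) row 1 is [0, -2], so an eigenvector is (1, 0).
For λ=4: (A-λI) row 1 is [-1, -2], so an eigenvector is (2, -1).
General solution: c_1e^(3t)(1,0) + c_2e^(4t)(2,-1).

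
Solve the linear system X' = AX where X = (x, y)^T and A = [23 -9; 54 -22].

Coefficient matrix A = [[23, -9], [54, -22]].
Characteristic polynomial det(A - λI) = λ^2 - λ - 20 = 0.
Eigenvalues λ = -4, 5.
For λ=-4: (A-λI) row 1 is [27, -9], so an eigenvector is (-1, -3).
For λ=5: (A-λI) row 1 is [18, -9], so an eigenvector is (-1, -2).
General solution: K_1e^(-4t)(-1,-3) + K_2e^(5t)(-1,-2).

x(t) = -K_1e^(-4t) - K_2e^(5t), y(t) = -3K_1e^(-4t) - 2K_2e^(5t)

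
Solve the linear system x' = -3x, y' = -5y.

Coefficient matrix A = [[-3, 0], [0, -5]].
Characteristic polynomial det(A - λI) = λ^2 + 8λ + 15 = 0.
Eigenvalues λ = -5, -3.
For λ=-5: (A-λI) row 1 is [2, 0], so an eigenvector is (0, 1).
For λ=-3: (A-λI) row 2 is [0, -2], so an eigenvector is (-1, 0).
General solution: K_1e^(-5t)(0,1) + K_2e^(-3t)(-1,0).

x(t) = -K_2e^(-3t), y(t) = K_1e^(-5t)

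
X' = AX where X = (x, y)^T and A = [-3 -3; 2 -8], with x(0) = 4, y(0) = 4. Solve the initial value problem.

x(t) = 4e^(-6t), y(t) = 4e^(-6t)

Coefficient matrix A = [[-3, -3], [2, -8]].
Characteristic polynomial det(A - λI) = λ^2 + 11λ + 30 = 0.
Eigenvalues λ = -6, -5.
For λ=-6: (A-λI) row 1 is [3, -3], so an eigenvector is (-1, -1).
For λ=-5: (A-λI) row 1 is [2, -3], so an eigenvector is (-3, -2).
General solution: K_1e^(-6t)(-1,-1) + K_2e^(-5t)(-3,-2).
Applying x(0)=4, y(0)=4 gives K_1=-4, K_2=0.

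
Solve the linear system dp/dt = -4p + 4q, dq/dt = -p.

Coefficient matrix A = [[-4, 4], [-1, 0]].
Characteristic polynomial det(A - λI) = λ^2 + 4λ + 4 = 0.
Single eigenvalue λ = -2 with algebraic multiplicity 2.
Eigenvector v = (-2,-1); generalized eigenvector w with (A-λI)w=v is (-3,-2).
General solution: e^(-2t)[K_1·v + K_2·(t·v + w)].

p(t) = -2K_1e^(-2t) - 2K_2te^(-2t) - 3K_2e^(-2t), q(t) = -K_1e^(-2t) - K_2te^(-2t) - 2K_2e^(-2t)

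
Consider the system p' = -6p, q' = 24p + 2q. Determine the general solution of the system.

p(t) = C_1e^(-6t), q(t) = -3C_1e^(-6t) + C_2e^(2t)

Coefficient matrix A = [[-6, 0], [24, 2]].
Characteristic polynomial det(A - λI) = λ^2 + 4λ - 12 = 0.
Eigenvalues λ = -6, 2.
For λ=-6: (A-λI) row 2 is [24, 8], so an eigenvector is (1, -3).
For λ=2: (A-λI) row 1 is [-8, 0], so an eigenvector is (0, 1).
General solution: C_1e^(-6t)(1,-3) + C_2e^(2t)(0,1).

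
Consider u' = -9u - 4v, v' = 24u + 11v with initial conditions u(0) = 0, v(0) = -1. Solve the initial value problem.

Coefficient matrix A = [[-9, -4], [24, 11]].
Characteristic polynomial det(A - λI) = λ^2 - 2λ - 3 = 0.
Eigenvalues λ = 3, -1.
For λ=3: (A-λI) row 1 is [-12, -4], so an eigenvector is (-1, 3).
For λ=-1: (A-λI) row 1 is [-8, -4], so an eigenvector is (1, -2).
General solution: K_1e^(3t)(-1,3) + K_2e^(-t)(1,-2).
Applying u(0)=0, v(0)=-1 gives K_1=-1, K_2=-1.

u(t) = e^(3t) - e^(-t), v(t) = -3e^(3t) + 2e^(-t)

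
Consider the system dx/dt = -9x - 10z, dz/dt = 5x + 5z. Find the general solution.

Coefficient matrix A = [[-9, -10], [5, 5]].
Characteristic polynomial det(A - λI) = λ^2 + 4λ + 5 = 0.
Eigenvalues λ = -2 ± i (complex conjugate pair).
For λ=-2+i: an eigenvector is (-1,1) - i(-3,2) = (-1 + 3i, 1 - 2i).
A real fundamental pair from Re and Im of e^((-2+i)t)v: X_1 = e^(-2t)(cos(t)·(-1,1) + sin(t)·(-3,2)), X_2 = e^(-2t)(sin(t)·(-1,1) - cos(t)·(-3,2)).
General solution: C_1X_1 + C_2X_2.

x(t) = -3C_1e^(-2t)sin(t) - C_1e^(-2t)cos(t) - C_2e^(-2t)sin(t) + 3C_2e^(-2t)cos(t), z(t) = 2C_1e^(-2t)sin(t) + C_1e^(-2t)cos(t) + C_2e^(-2t)sin(t) - 2C_2e^(-2t)cos(t)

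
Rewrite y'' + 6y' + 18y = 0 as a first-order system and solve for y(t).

y(t) = K_1e^(-3t)cos(3t) + K_2e^(-3t)sin(3t)

Let x_1 = y, x_2 = y'. Then x_1' = x_2 and x_2' = -18x_1 - 6x_2.
A = [[0,1],[-18,-6]]; det(A-λI) = λ^2 + 6λ + 18.
Eigenvalues λ = -3 ± 3i.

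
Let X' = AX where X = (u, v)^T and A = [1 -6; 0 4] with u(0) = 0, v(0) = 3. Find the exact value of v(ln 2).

48

A = [[1,-6],[0,4]]; eigenvalues λ = 4, 1.
Eigenvectors: (-2,1) for λ=4, (-1,0) for λ=1.
From the initial condition, c_1 = 3, c_2 = -6.
v(ln 2) = (3)(2^4)(1) + (-6)(2^1)(0) = 48.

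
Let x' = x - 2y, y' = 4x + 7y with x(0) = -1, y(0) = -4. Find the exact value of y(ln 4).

-9856

A = [[1,-2],[4,7]]; eigenvalues λ = 5, 3.
Eigenvectors: (-1,2) for λ=5, (1,-1) for λ=3.
From the initial condition, c_1 = -5, c_2 = -6.
y(ln 4) = (-5)(4^5)(2) + (-6)(4^3)(-1) = -9856.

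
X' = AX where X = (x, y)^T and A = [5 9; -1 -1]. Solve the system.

Coefficient matrix A = [[5, 9], [-1, -1]].
Characteristic polynomial det(A - λI) = λ^2 - 4λ + 4 = 0.
Single eigenvalue λ = 2 with algebraic multiplicity 2.
Eigenvector v = (3,-1); generalized eigenvector w with (A-λI)w=v is (-2,1).
General solution: e^(2t)[C_1·v + C_2·(t·v + w)].

x(t) = 3C_1e^(2t) + 3C_2te^(2t) - 2C_2e^(2t), y(t) = -C_1e^(2t) - C_2te^(2t) + C_2e^(2t)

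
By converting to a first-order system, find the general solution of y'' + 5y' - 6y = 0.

Let x_1 = y, x_2 = y'. Then x_1' = x_2 and x_2' = 6x_1 - 5x_2.
A = [[0,1],[6,-5]]; det(A-λI) = λ^2 + 5λ - 6.
Eigenvalues λ = -6, 1 with eigenvectors (1,-6), (1,1).

y(t) = C_1e^(-6t) + C_2e^(t)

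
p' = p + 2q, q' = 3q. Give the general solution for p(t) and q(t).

p(t) = -c_1e^(t) + c_2e^(3t), q(t) = c_2e^(3t)

Coefficient matrix A = [[1, 2], [0, 3]].
Characteristic polynomial det(A - λI) = λ^2 - 4λ + 3 = 0.
Eigenvalues λ = 1, 3.
For λ=1: (A-λI) row 1 is [0, 2], so an eigenvector is (-1, 0).
For λ=3: (A-λI) row 1 is [-2, 2], so an eigenvector is (1, 1).
General solution: c_1e^(t)(-1,0) + c_2e^(3t)(1,1).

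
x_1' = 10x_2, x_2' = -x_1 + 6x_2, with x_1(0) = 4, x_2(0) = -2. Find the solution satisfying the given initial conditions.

x_1(t) = -32e^(3t)sin(t) + 4e^(3t)cos(t), x_2(t) = -10e^(3t)sin(t) - 2e^(3t)cos(t)

Coefficient matrix A = [[0, 10], [-1, 6]].
Characteristic polynomial det(A - λI) = λ^2 - 6λ + 10 = 0.
Eigenvalues λ = 3 ± i (complex conjugate pair).
For λ=3+i: an eigenvector is (1,0) - i(-3,-1) = (1 + 3i, 0 + i).
A real fundamental pair from Re and Im of e^((3+i)t)v: X_1 = e^(3t)(cos(t)·(1,0) + sin(t)·(-3,-1)), X_2 = e^(3t)(sin(t)·(1,0) - cos(t)·(-3,-1)).
General solution: c_1X_1 + c_2X_2.
Applying x_1(0)=4, x_2(0)=-2 gives c_1=10, c_2=-2.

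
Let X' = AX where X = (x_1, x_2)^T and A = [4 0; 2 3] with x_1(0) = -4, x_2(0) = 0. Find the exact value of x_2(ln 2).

-64

A = [[4,0],[2,3]]; eigenvalues λ = 4, 3.
Eigenvectors: (1,2) for λ=4, (0,1) for λ=3.
From the initial condition, c_1 = -4, c_2 = 8.
x_2(ln 2) = (-4)(2^4)(2) + (8)(2^3)(1) = -64.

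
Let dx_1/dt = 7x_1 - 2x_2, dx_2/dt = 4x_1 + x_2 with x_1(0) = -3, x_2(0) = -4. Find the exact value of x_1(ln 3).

A = [[7,-2],[4,1]]; eigenvalues λ = 3, 5.
Eigenvectors: (-1,-2) for λ=3, (1,1) for λ=5.
From the initial condition, c_1 = 1, c_2 = -2.
x_1(ln 3) = (1)(3^3)(-1) + (-2)(3^5)(1) = -513.

-513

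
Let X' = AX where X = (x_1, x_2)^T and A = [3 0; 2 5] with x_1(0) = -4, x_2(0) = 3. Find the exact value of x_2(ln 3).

-135

A = [[3,0],[2,5]]; eigenvalues λ = 5, 3.
Eigenvectors: (0,1) for λ=5, (1,-1) for λ=3.
From the initial condition, c_1 = -1, c_2 = -4.
x_2(ln 3) = (-1)(3^5)(1) + (-4)(3^3)(-1) = -135.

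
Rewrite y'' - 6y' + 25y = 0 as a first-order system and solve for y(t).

Let x_1 = y, x_2 = y'. Then x_1' = x_2 and x_2' = -25x_1 + 6x_2.
A = [[0,1],[-25,6]]; det(A-λI) = λ^2 - 6λ + 25.
Eigenvalues λ = 3 ± 4i.

y(t) = c_1e^(3t)cos(4t) + c_2e^(3t)sin(4t)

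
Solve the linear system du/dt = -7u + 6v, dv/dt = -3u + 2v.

Coefficient matrix A = [[-7, 6], [-3, 2]].
Characteristic polynomial det(A - λI) = λ^2 + 5λ + 4 = 0.
Eigenvalues λ = -1, -4.
For λ=-1: (A-λI) row 1 is [-6, 6], so an eigenvector is (1, 1).
For λ=-4: (A-λI) row 1 is [-3, 6], so an eigenvector is (-2, -1).
General solution: K_1e^(-t)(1,1) + K_2e^(-4t)(-2,-1).

u(t) = K_1e^(-t) - 2K_2e^(-4t), v(t) = K_1e^(-t) - K_2e^(-4t)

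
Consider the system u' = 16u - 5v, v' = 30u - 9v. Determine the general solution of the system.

u(t) = K_1e^(6t) + K_2e^(t), v(t) = 2K_1e^(6t) + 3K_2e^(t)

Coefficient matrix A = [[16, -5], [30, -9]].
Characteristic polynomial det(A - λI) = λ^2 - 7λ + 6 = 0.
Eigenvalues λ = 6, 1.
For λ=6: (A-λI) row 1 is [10, -5], so an eigenvector is (1, 2).
For λ=1: (A-λI) row 1 is [15, -5], so an eigenvector is (1, 3).
General solution: K_1e^(6t)(1,2) + K_2e^(t)(1,3).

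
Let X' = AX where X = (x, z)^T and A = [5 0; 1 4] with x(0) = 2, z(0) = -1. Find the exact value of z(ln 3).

A = [[5,0],[1,4]]; eigenvalues λ = 4, 5.
Eigenvectors: (0,1) for λ=4, (-1,-1) for λ=5.
From the initial condition, c_1 = -3, c_2 = -2.
z(ln 3) = (-3)(3^4)(1) + (-2)(3^5)(-1) = 243.

243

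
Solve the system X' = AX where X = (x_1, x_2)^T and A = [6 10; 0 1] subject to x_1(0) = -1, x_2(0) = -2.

Coefficient matrix A = [[6, 10], [0, 1]].
Characteristic polynomial det(A - λI) = λ^2 - 7λ + 6 = 0.
Eigenvalues λ = 6, 1.
For λ=6: (A-λI) row 1 is [0, 10], so an eigenvector is (1, 0).
For λ=1: (A-λI) row 1 is [5, 10], so an eigenvector is (-2, 1).
General solution: c_1e^(6t)(1,0) + c_2e^(t)(-2,1).
Applying x_1(0)=-1, x_2(0)=-2 gives c_1=-5, c_2=-2.

x_1(t) = -5e^(6t) + 4e^(t), x_2(t) = -2e^(t)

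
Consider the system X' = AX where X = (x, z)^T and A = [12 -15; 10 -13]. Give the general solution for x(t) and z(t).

Coefficient matrix A = [[12, -15], [10, -13]].
Characteristic polynomial det(A - λI) = λ^2 + λ - 6 = 0.
Eigenvalues λ = 2, -3.
For λ=2: (A-λI) row 1 is [10, -15], so an eigenvector is (3, 2).
For λ=-3: (A-λI) row 1 is [15, -15], so an eigenvector is (-1, -1).
General solution: K_1e^(2t)(3,2) + K_2e^(-3t)(-1,-1).

x(t) = 3K_1e^(2t) - K_2e^(-3t), z(t) = 2K_1e^(2t) - K_2e^(-3t)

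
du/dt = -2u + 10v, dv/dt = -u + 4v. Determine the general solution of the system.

u(t) = C_1e^(t)sin(t) + 3C_1e^(t)cos(t) + 3C_2e^(t)sin(t) - C_2e^(t)cos(t), v(t) = C_1e^(t)cos(t) + C_2e^(t)sin(t)

Coefficient matrix A = [[-2, 10], [-1, 4]].
Characteristic polynomial det(A - λI) = λ^2 - 2λ + 2 = 0.
Eigenvalues λ = 1 ± i (complex conjugate pair).
For λ=1+i: an eigenvector is (3,1) - i(1,0) = (3 - i, 1).
A real fundamental pair from Re and Im of e^((1+i)t)v: X_1 = e^(t)(cos(t)·(3,1) + sin(t)·(1,0)), X_2 = e^(t)(sin(t)·(3,1) - cos(t)·(1,0)).
General solution: C_1X_1 + C_2X_2.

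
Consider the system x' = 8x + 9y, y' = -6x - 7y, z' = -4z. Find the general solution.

Coefficient matrix A = [[8, 9, 0], [-6, -7, 0], [0, 0, -4]].
det(A - λI) = 0 gives eigenvalues λ = 2, -1, -4.
For λ=2: eigenvector (-3,2,0).
For λ=-1: eigenvector (1,-1,0).
For λ=-4: eigenvector (0,0,1).
General solution: K_1e^(2t)(-3,2,0) + K_2e^(-t)(1,-1,0) + K_3e^(-4t)(0,0,1).

x(t) = -3K_1e^(2t) + K_2e^(-t), y(t) = 2K_1e^(2t) - K_2e^(-t), z(t) = K_3e^(-4t)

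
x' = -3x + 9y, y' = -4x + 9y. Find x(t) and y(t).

x(t) = 3K_1e^(3t) + 3K_2te^(3t) - 2K_2e^(3t), y(t) = 2K_1e^(3t) + 2K_2te^(3t) - K_2e^(3t)

Coefficient matrix A = [[-3, 9], [-4, 9]].
Characteristic polynomial det(A - λI) = λ^2 - 6λ + 9 = 0.
Single eigenvalue λ = 3 with algebraic multiplicity 2.
Eigenvector v = (3,2); generalized eigenvector w with (A-λI)w=v is (-2,-1).
General solution: e^(3t)[K_1·v + K_2·(t·v + w)].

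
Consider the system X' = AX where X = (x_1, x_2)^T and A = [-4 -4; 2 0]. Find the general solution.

Coefficient matrix A = [[-4, -4], [2, 0]].
Characteristic polynomial det(A - λI) = λ^2 + 4λ + 8 = 0.
Eigenvalues λ = -2 ± 2i (complex conjugate pair).
For λ=-2+2i: an eigenvector is (1,0) - i(-1,1) = (1 + i, 0 - i).
A real fundamental pair from Re and Im of e^((-2+2i)t)v: X_1 = e^(-2t)(cos(2t)·(1,0) + sin(2t)·(-1,1)), X_2 = e^(-2t)(sin(2t)·(1,0) - cos(2t)·(-1,1)).
General solution: c_1X_1 + c_2X_2.

x_1(t) = -c_1e^(-2t)sin(2t) + c_1e^(-2t)cos(2t) + c_2e^(-2t)sin(2t) + c_2e^(-2t)cos(2t), x_2(t) = c_1e^(-2t)sin(2t) - c_2e^(-2t)cos(2t)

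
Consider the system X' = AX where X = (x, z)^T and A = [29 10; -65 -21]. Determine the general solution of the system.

x(t) = -c_1e^(4t)sin(5t) - c_1e^(4t)cos(5t) - c_2e^(4t)sin(5t) + c_2e^(4t)cos(5t), z(t) = 3c_1e^(4t)sin(5t) + 2c_1e^(4t)cos(5t) + 2c_2e^(4t)sin(5t) - 3c_2e^(4t)cos(5t)

Coefficient matrix A = [[29, 10], [-65, -21]].
Characteristic polynomial det(A - λI) = λ^2 - 8λ + 41 = 0.
Eigenvalues λ = 4 ± 5i (complex conjugate pair).
For λ=4+5i: an eigenvector is (-1,2) - i(-1,3) = (-1 + i, 2 - 3i).
A real fundamental pair from Re and Im of e^((4+5i)t)v: X_1 = e^(4t)(cos(5t)·(-1,2) + sin(5t)·(-1,3)), X_2 = e^(4t)(sin(5t)·(-1,2) - cos(5t)·(-1,3)).
General solution: c_1X_1 + c_2X_2.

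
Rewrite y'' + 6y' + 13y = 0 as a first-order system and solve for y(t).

Let x_1 = y, x_2 = y'. Then x_1' = x_2 and x_2' = -13x_1 - 6x_2.
A = [[0,1],[-13,-6]]; det(A-λI) = λ^2 + 6λ + 13.
Eigenvalues λ = -3 ± 2i.

y(t) = K_1e^(-3t)cos(2t) + K_2e^(-3t)sin(2t)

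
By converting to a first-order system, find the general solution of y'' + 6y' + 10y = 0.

y(t) = C_1e^(-3t)cos(t) + C_2e^(-3t)sin(t)

Let x_1 = y, x_2 = y'. Then x_1' = x_2 and x_2' = -10x_1 - 6x_2.
A = [[0,1],[-10,-6]]; det(A-λI) = λ^2 + 6λ + 10.
Eigenvalues λ = -3 ± i.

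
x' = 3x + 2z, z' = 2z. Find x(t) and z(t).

Coefficient matrix A = [[3, 2], [0, 2]].
Characteristic polynomial det(A - λI) = λ^2 - 5λ + 6 = 0.
Eigenvalues λ = 3, 2.
For λ=3: (A-λI) row 1 is [0, 2], so an eigenvector is (1, 0).
For λ=2: (A-λI) row 1 is [1, 2], so an eigenvector is (2, -1).
General solution: C_1e^(3t)(1,0) + C_2e^(2t)(2,-1).

x(t) = C_1e^(3t) + 2C_2e^(2t), z(t) = -C_2e^(2t)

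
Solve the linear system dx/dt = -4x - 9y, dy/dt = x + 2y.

Coefficient matrix A = [[-4, -9], [1, 2]].
Characteristic polynomial det(A - λI) = λ^2 + 2λ + 1 = 0.
Single eigenvalue λ = -1 with algebraic multiplicity 2.
Eigenvector v = (3,-1); generalized eigenvector w with (A-λI)w=v is (-1,0).
General solution: e^(-t)[K_1·v + K_2·(t·v + w)].

x(t) = 3K_1e^(-t) + 3K_2te^(-t) - K_2e^(-t), y(t) = -K_1e^(-t) - K_2te^(-t)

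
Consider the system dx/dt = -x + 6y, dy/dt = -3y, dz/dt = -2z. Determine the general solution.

Coefficient matrix A = [[-1, 6, 0], [0, -3, 0], [0, 0, -2]].
det(A - λI) = 0 gives eigenvalues λ = -3, -1, -2.
For λ=-3: eigenvector (-3,1,0).
For λ=-1: eigenvector (1,0,0).
For λ=-2: eigenvector (0,0,1).
General solution: K_1e^(-3t)(-3,1,0) + K_2e^(-t)(1,0,0) + K_3e^(-2t)(0,0,1).

x(t) = -3K_1e^(-3t) + K_2e^(-t), y(t) = K_1e^(-3t), z(t) = K_3e^(-2t)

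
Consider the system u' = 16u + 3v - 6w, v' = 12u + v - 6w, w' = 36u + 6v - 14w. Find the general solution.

Coefficient matrix A = [[16, 3, -6], [12, 1, -6], [36, 6, -14]].
det(A - λI) = 0 gives eigenvalues λ = 4, -2, 1.
For λ=4: eigenvector (1,0,2).
For λ=-2: eigenvector (0,2,1).
For λ=1: eigenvector (-1,1,-2).
General solution: K_1e^(4t)(1,0,2) + K_2e^(-2t)(0,2,1) + K_3e^(t)(-1,1,-2).

u(t) = K_1e^(4t) - K_3e^(t), v(t) = 2K_2e^(-2t) + K_3e^(t), w(t) = 2K_1e^(4t) + K_2e^(-2t) - 2K_3e^(t)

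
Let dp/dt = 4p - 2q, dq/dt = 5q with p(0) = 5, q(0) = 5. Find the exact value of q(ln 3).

A = [[4,-2],[0,5]]; eigenvalues λ = 4, 5.
Eigenvectors: (1,0) for λ=4, (-2,1) for λ=5.
From the initial condition, c_1 = 15, c_2 = 5.
q(ln 3) = (15)(3^4)(0) + (5)(3^5)(1) = 1215.

1215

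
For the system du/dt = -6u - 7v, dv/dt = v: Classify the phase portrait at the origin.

saddle

A = [[-6,-7],[0,1]]; det(A-λI) = λ^2 + 5λ - 6.
λ = 1, -6: opposite signs.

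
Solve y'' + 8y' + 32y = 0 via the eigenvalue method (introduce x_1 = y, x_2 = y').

y(t) = c_1e^(-4t)cos(4t) + c_2e^(-4t)sin(4t)

Let x_1 = y, x_2 = y'. Then x_1' = x_2 and x_2' = -32x_1 - 8x_2.
A = [[0,1],[-32,-8]]; det(A-λI) = λ^2 + 8λ + 32.
Eigenvalues λ = -4 ± 4i.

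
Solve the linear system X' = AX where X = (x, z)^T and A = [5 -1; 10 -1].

Coefficient matrix A = [[5, -1], [10, -1]].
Characteristic polynomial det(A - λI) = λ^2 - 4λ + 5 = 0.
Eigenvalues λ = 2 ± i (complex conjugate pair).
For λ=2+i: an eigenvector is (-1,-3) - i(0,-1) = (-1, -3 + i).
A real fundamental pair from Re and Im of e^((2+i)t)v: X_1 = e^(2t)(cos(t)·(-1,-3) + sin(t)·(0,-1)), X_2 = e^(2t)(sin(t)·(-1,-3) - cos(t)·(0,-1)).
General solution: C_1X_1 + C_2X_2.

x(t) = -C_1e^(2t)cos(t) - C_2e^(2t)sin(t), z(t) = -C_1e^(2t)sin(t) - 3C_1e^(2t)cos(t) - 3C_2e^(2t)sin(t) + C_2e^(2t)cos(t)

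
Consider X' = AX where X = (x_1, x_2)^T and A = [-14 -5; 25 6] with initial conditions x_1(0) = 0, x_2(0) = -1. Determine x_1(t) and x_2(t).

x_1(t) = e^(-4t)sin(5t), x_2(t) = -2e^(-4t)sin(5t) - e^(-4t)cos(5t)

Coefficient matrix A = [[-14, -5], [25, 6]].
Characteristic polynomial det(A - λI) = λ^2 + 8λ + 41 = 0.
Eigenvalues λ = -4 ± 5i (complex conjugate pair).
For λ=-4+5i: an eigenvector is (0,1) - i(-1,2) = (0 + i, 1 - 2i).
A real fundamental pair from Re and Im of e^((-4+5i)t)v: X_1 = e^(-4t)(cos(5t)·(0,1) + sin(5t)·(-1,2)), X_2 = e^(-4t)(sin(5t)·(0,1) - cos(5t)·(-1,2)).
General solution: c_1X_1 + c_2X_2.
Applying x_1(0)=0, x_2(0)=-1 gives c_1=-1, c_2=0.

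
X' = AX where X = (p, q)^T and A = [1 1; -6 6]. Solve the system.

Coefficient matrix A = [[1, 1], [-6, 6]].
Characteristic polynomial det(A - λI) = λ^2 - 7λ + 12 = 0.
Eigenvalues λ = 4, 3.
For λ=4: (A-λI) row 1 is [-3, 1], so an eigenvector is (-1, -3).
For λ=3: (A-λI) row 1 is [-2, 1], so an eigenvector is (1, 2).
General solution: c_1e^(4t)(-1,-3) + c_2e^(3t)(1,2).

p(t) = -c_1e^(4t) + c_2e^(3t), q(t) = -3c_1e^(4t) + 2c_2e^(3t)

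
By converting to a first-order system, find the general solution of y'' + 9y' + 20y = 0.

y(t) = c_1e^(-4t) + c_2e^(-5t)

Let x_1 = y, x_2 = y'. Then x_1' = x_2 and x_2' = -20x_1 - 9x_2.
A = [[0,1],[-20,-9]]; det(A-λI) = λ^2 + 9λ + 20.
Eigenvalues λ = -4, -5 with eigenvectors (1,-4), (1,-5).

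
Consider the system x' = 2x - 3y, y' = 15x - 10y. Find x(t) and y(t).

x(t) = K_1e^(-4t)sin(3t) - K_2e^(-4t)cos(3t), y(t) = 2K_1e^(-4t)sin(3t) - K_1e^(-4t)cos(3t) - K_2e^(-4t)sin(3t) - 2K_2e^(-4t)cos(3t)

Coefficient matrix A = [[2, -3], [15, -10]].
Characteristic polynomial det(A - λI) = λ^2 + 8λ + 25 = 0.
Eigenvalues λ = -4 ± 3i (complex conjugate pair).
For λ=-4+3i: an eigenvector is (0,-1) - i(1,2) = (0 - i, -1 - 2i).
A real fundamental pair from Re and Im of e^((-4+3i)t)v: X_1 = e^(-4t)(cos(3t)·(0,-1) + sin(3t)·(1,2)), X_2 = e^(-4t)(sin(3t)·(0,-1) - cos(3t)·(1,2)).
General solution: K_1X_1 + K_2X_2.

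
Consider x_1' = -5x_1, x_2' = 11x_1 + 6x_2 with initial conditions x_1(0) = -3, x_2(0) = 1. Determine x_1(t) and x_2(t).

Coefficient matrix A = [[-5, 0], [11, 6]].
Characteristic polynomial det(A - λI) = λ^2 - λ - 30 = 0.
Eigenvalues λ = 6, -5.
For λ=6: (A-λI) row 1 is [-11, 0], so an eigenvector is (0, -1).
For λ=-5: (A-λI) row 2 is [11, 11], so an eigenvector is (-1, 1).
General solution: c_1e^(6t)(0,-1) + c_2e^(-5t)(-1,1).
Applying x_1(0)=-3, x_2(0)=1 gives c_1=2, c_2=3.

x_1(t) = -3e^(-5t), x_2(t) = -2e^(6t) + 3e^(-5t)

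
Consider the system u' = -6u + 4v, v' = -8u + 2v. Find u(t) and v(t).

Coefficient matrix A = [[-6, 4], [-8, 2]].
Characteristic polynomial det(A - λI) = λ^2 + 4λ + 20 = 0.
Eigenvalues λ = -2 ± 4i (complex conjugate pair).
For λ=-2+4i: an eigenvector is (-1,-1) - i(0,1) = (-1, -1 - i).
A real fundamental pair from Re and Im of e^((-2+4i)t)v: X_1 = e^(-2t)(cos(4t)·(-1,-1) + sin(4t)·(0,1)), X_2 = e^(-2t)(sin(4t)·(-1,-1) - cos(4t)·(0,1)).
General solution: c_1X_1 + c_2X_2.

u(t) = -c_1e^(-2t)cos(4t) - c_2e^(-2t)sin(4t), v(t) = c_1e^(-2t)sin(4t) - c_1e^(-2t)cos(4t) - c_2e^(-2t)sin(4t) - c_2e^(-2t)cos(4t)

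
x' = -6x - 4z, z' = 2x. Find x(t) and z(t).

x(t) = c_1e^(-2t) - 2c_2e^(-4t), z(t) = -c_1e^(-2t) + c_2e^(-4t)

Coefficient matrix A = [[-6, -4], [2, 0]].
Characteristic polynomial det(A - λI) = λ^2 + 6λ + 8 = 0.
Eigenvalues λ = -2, -4.
For λ=-2: (A-λI) row 1 is [-4, -4], so an eigenvector is (1, -1).
For λ=-4: (A-λI) row 1 is [-2, -4], so an eigenvector is (-2, 1).
General solution: c_1e^(-2t)(1,-1) + c_2e^(-4t)(-2,1).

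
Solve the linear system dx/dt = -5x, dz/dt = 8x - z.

x(t) = c_1e^(-5t), z(t) = -2c_1e^(-5t) - c_2e^(-t)

Coefficient matrix A = [[-5, 0], [8, -1]].
Characteristic polynomial det(A - λI) = λ^2 + 6λ + 5 = 0.
Eigenvalues λ = -5, -1.
For λ=-5: (A-λI) row 2 is [8, 4], so an eigenvector is (1, -2).
For λ=-1: (A-λI) row 1 is [-4, 0], so an eigenvector is (0, -1).
General solution: c_1e^(-5t)(1,-2) + c_2e^(-t)(0,-1).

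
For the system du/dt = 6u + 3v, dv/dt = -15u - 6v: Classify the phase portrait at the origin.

center

A = [[6,3],[-15,-6]]; det(A-λI) = λ^2 + 9.
λ = 0 ± 3i: zero real part.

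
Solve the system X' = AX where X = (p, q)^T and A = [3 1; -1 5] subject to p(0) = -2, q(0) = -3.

Coefficient matrix A = [[3, 1], [-1, 5]].
Characteristic polynomial det(A - λI) = λ^2 - 8λ + 16 = 0.
Single eigenvalue λ = 4 with algebraic multiplicity 2.
Eigenvector v = (-1,-1); generalized eigenvector w with (A-λI)w=v is (3,2).
General solution: e^(4t)[c_1·v + c_2·(t·v + w)].
Applying p(0)=-2, q(0)=-3 gives c_1=5, c_2=1.

p(t) = -te^(4t) - 2e^(4t), q(t) = -te^(4t) - 3e^(4t)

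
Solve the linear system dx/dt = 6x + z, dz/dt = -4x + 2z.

x(t) = -c_1e^(4t) - c_2te^(4t) - c_2e^(4t), z(t) = 2c_1e^(4t) + 2c_2te^(4t) + c_2e^(4t)

Coefficient matrix A = [[6, 1], [-4, 2]].
Characteristic polynomial det(A - λI) = λ^2 - 8λ + 16 = 0.
Single eigenvalue λ = 4 with algebraic multiplicity 2.
Eigenvector v = (-1,2); generalized eigenvector w with (A-λI)w=v is (-1,1).
General solution: e^(4t)[c_1·v + c_2·(t·v + w)].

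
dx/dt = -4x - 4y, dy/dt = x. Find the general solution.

x(t) = -2C_1e^(-2t) - 2C_2te^(-2t) + 3C_2e^(-2t), y(t) = C_1e^(-2t) + C_2te^(-2t) - C_2e^(-2t)

Coefficient matrix A = [[-4, -4], [1, 0]].
Characteristic polynomial det(A - λI) = λ^2 + 4λ + 4 = 0.
Single eigenvalue λ = -2 with algebraic multiplicity 2.
Eigenvector v = (-2,1); generalized eigenvector w with (A-λI)w=v is (3,-1).
General solution: e^(-2t)[C_1·v + C_2·(t·v + w)].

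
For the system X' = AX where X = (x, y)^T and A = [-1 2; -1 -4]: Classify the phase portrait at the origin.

stable node

A = [[-1,2],[-1,-4]]; det(A-λI) = λ^2 + 5λ + 6.
λ = -2, -3: both negative.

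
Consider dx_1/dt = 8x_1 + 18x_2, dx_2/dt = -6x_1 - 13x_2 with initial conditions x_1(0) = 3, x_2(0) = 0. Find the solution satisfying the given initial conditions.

x_1(t) = 12e^(-t) - 9e^(-4t), x_2(t) = -6e^(-t) + 6e^(-4t)

Coefficient matrix A = [[8, 18], [-6, -13]].
Characteristic polynomial det(A - λI) = λ^2 + 5λ + 4 = 0.
Eigenvalues λ = -4, -1.
For λ=-4: (A-λI) row 1 is [12, 18], so an eigenvector is (3, -2).
For λ=-1: (A-λI) row 1 is [9, 18], so an eigenvector is (-2, 1).
General solution: K_1e^(-4t)(3,-2) + K_2e^(-t)(-2,1).
Applying x_1(0)=3, x_2(0)=0 gives K_1=-3, K_2=-6.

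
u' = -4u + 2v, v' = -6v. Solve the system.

u(t) = c_1e^(-4t) + c_2e^(-6t), v(t) = -c_2e^(-6t)

Coefficient matrix A = [[-4, 2], [0, -6]].
Characteristic polynomial det(A - λI) = λ^2 + 10λ + 24 = 0.
Eigenvalues λ = -4, -6.
For λ=-4: (A-λI) row 1 is [0, 2], so an eigenvector is (1, 0).
For λ=-6: (A-λI) row 1 is [2, 2], so an eigenvector is (1, -1).
General solution: c_1e^(-4t)(1,0) + c_2e^(-6t)(1,-1).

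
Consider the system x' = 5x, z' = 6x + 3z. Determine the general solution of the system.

x(t) = C_2e^(5t), z(t) = -C_1e^(3t) + 3C_2e^(5t)

Coefficient matrix A = [[5, 0], [6, 3]].
Characteristic polynomial det(A - λI) = λ^2 - 8λ + 15 = 0.
Eigenvalues λ = 3, 5.
For λ=3: (A-λI) row 1 is [2, 0], so an eigenvector is (0, -1).
For λ=5: (A-λI) row 2 is [6, -2], so an eigenvector is (1, 3).
General solution: C_1e^(3t)(0,-1) + C_2e^(5t)(1,3).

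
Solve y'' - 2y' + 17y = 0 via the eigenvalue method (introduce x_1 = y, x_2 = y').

Let x_1 = y, x_2 = y'. Then x_1' = x_2 and x_2' = -17x_1 + 2x_2.
A = [[0,1],[-17,2]]; det(A-λI) = λ^2 - 2λ + 17.
Eigenvalues λ = 1 ± 4i.

y(t) = K_1e^(t)cos(4t) + K_2e^(t)sin(4t)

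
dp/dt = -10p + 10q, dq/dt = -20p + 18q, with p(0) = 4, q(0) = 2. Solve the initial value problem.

Coefficient matrix A = [[-10, 10], [-20, 18]].
Characteristic polynomial det(A - λI) = λ^2 - 8λ + 20 = 0.
Eigenvalues λ = 4 ± 2i (complex conjugate pair).
For λ=4+2i: an eigenvector is (1,1) - i(-2,-3) = (1 + 2i, 1 + 3i).
A real fundamental pair from Re and Im of e^((4+2i)t)v: X_1 = e^(4t)(cos(2t)·(1,1) + sin(2t)·(-2,-3)), X_2 = e^(4t)(sin(2t)·(1,1) - cos(2t)·(-2,-3)).
General solution: K_1X_1 + K_2X_2.
Applying p(0)=4, q(0)=2 gives K_1=8, K_2=-2.

p(t) = -18e^(4t)sin(2t) + 4e^(4t)cos(2t), q(t) = -26e^(4t)sin(2t) + 2e^(4t)cos(2t)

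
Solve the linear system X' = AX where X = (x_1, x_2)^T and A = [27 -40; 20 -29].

Coefficient matrix A = [[27, -40], [20, -29]].
Characteristic polynomial det(A - λI) = λ^2 + 2λ + 17 = 0.
Eigenvalues λ = -1 ± 4i (complex conjugate pair).
For λ=-1+4i: an eigenvector is (1,1) - i(-3,-2) = (1 + 3i, 1 + 2i).
A real fundamental pair from Re and Im of e^((-1+4i)t)v: X_1 = e^(-t)(cos(4t)·(1,1) + sin(4t)·(-3,-2)), X_2 = e^(-t)(sin(4t)·(1,1) - cos(4t)·(-3,-2)).
General solution: K_1X_1 + K_2X_2.

x_1(t) = -3K_1e^(-t)sin(4t) + K_1e^(-t)cos(4t) + K_2e^(-t)sin(4t) + 3K_2e^(-t)cos(4t), x_2(t) = -2K_1e^(-t)sin(4t) + K_1e^(-t)cos(4t) + K_2e^(-t)sin(4t) + 2K_2e^(-t)cos(4t)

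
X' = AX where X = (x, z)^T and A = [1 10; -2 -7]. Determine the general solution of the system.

x(t) = 2K_1e^(-3t)sin(2t) + K_1e^(-3t)cos(2t) + K_2e^(-3t)sin(2t) - 2K_2e^(-3t)cos(2t), z(t) = -K_1e^(-3t)sin(2t) + K_2e^(-3t)cos(2t)

Coefficient matrix A = [[1, 10], [-2, -7]].
Characteristic polynomial det(A - λI) = λ^2 + 6λ + 13 = 0.
Eigenvalues λ = -3 ± 2i (complex conjugate pair).
For λ=-3+2i: an eigenvector is (1,0) - i(2,-1) = (1 - 2i, 0 + i).
A real fundamental pair from Re and Im of e^((-3+2i)t)v: X_1 = e^(-3t)(cos(2t)·(1,0) + sin(2t)·(2,-1)), X_2 = e^(-3t)(sin(2t)·(1,0) - cos(2t)·(2,-1)).
General solution: K_1X_1 + K_2X_2.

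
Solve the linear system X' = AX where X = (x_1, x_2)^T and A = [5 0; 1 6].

x_1(t) = -K_1e^(5t), x_2(t) = K_1e^(5t) - K_2e^(6t)

Coefficient matrix A = [[5, 0], [1, 6]].
Characteristic polynomial det(A - λI) = λ^2 - 11λ + 30 = 0.
Eigenvalues λ = 5, 6.
For λ=5: (A-λI) row 2 is [1, 1], so an eigenvector is (-1, 1).
For λ=6: (A-λI) row 1 is [-1, 0], so an eigenvector is (0, -1).
General solution: K_1e^(5t)(-1,1) + K_2e^(6t)(0,-1).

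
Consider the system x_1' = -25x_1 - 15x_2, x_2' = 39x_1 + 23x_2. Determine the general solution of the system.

Coefficient matrix A = [[-25, -15], [39, 23]].
Characteristic polynomial det(A - λI) = λ^2 + 2λ + 10 = 0.
Eigenvalues λ = -1 ± 3i (complex conjugate pair).
For λ=-1+3i: an eigenvector is (2,-3) - i(-1,2) = (2 + i, -3 - 2i).
A real fundamental pair from Re and Im of e^((-1+3i)t)v: X_1 = e^(-t)(cos(3t)·(2,-3) + sin(3t)·(-1,2)), X_2 = e^(-t)(sin(3t)·(2,-3) - cos(3t)·(-1,2)).
General solution: K_1X_1 + K_2X_2.

x_1(t) = -K_1e^(-t)sin(3t) + 2K_1e^(-t)cos(3t) + 2K_2e^(-t)sin(3t) + K_2e^(-t)cos(3t), x_2(t) = 2K_1e^(-t)sin(3t) - 3K_1e^(-t)cos(3t) - 3K_2e^(-t)sin(3t) - 2K_2e^(-t)cos(3t)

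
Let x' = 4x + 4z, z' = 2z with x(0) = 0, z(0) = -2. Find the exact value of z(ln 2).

-8

A = [[4,4],[0,2]]; eigenvalues λ = 4, 2.
Eigenvectors: (1,0) for λ=4, (-2,1) for λ=2.
From the initial condition, c_1 = -4, c_2 = -2.
z(ln 2) = (-4)(2^4)(0) + (-2)(2^2)(1) = -8.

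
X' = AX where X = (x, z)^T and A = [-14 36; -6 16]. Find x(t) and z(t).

Coefficient matrix A = [[-14, 36], [-6, 16]].
Characteristic polynomial det(A - λI) = λ^2 - 2λ - 8 = 0.
Eigenvalues λ = 4, -2.
For λ=4: (A-λI) row 1 is [-18, 36], so an eigenvector is (2, 1).
For λ=-2: (A-λI) row 1 is [-12, 36], so an eigenvector is (-3, -1).
General solution: C_1e^(4t)(2,1) + C_2e^(-2t)(-3,-1).

x(t) = 2C_1e^(4t) - 3C_2e^(-2t), z(t) = C_1e^(4t) - C_2e^(-2t)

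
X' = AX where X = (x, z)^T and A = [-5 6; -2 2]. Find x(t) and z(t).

Coefficient matrix A = [[-5, 6], [-2, 2]].
Characteristic polynomial det(A - λI) = λ^2 + 3λ + 2 = 0.
Eigenvalues λ = -1, -2.
For λ=-1: (A-λI) row 1 is [-4, 6], so an eigenvector is (3, 2).
For λ=-2: (A-λI) row 1 is [-3, 6], so an eigenvector is (2, 1).
General solution: c_1e^(-t)(3,2) + c_2e^(-2t)(2,1).

x(t) = 3c_1e^(-t) + 2c_2e^(-2t), z(t) = 2c_1e^(-t) + c_2e^(-2t)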